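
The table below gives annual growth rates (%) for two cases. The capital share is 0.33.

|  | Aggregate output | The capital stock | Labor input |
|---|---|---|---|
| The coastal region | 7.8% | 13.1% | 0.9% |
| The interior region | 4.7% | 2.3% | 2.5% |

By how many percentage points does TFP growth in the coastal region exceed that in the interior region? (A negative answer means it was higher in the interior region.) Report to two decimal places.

0.61 percentage points

Labor's share = 1 − 0.33 = 0.67.
The coastal region: TFP = 7.8 − 4.323 − 0.603 = 2.874%.
The interior region: TFP = 4.7 − 0.759 − 1.675 = 2.266%.
Difference = 2.874 − (2.266) = 0.608 pp.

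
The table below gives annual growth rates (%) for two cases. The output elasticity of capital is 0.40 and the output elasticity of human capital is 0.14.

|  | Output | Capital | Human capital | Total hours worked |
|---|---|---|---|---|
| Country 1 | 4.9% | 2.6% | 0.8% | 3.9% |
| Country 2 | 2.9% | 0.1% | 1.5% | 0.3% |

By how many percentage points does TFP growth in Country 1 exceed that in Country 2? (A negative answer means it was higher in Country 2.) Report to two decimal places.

-0.56 percentage points

Labor's share = 1 − 0.4 − 0.14 = 0.46.
Country 1: TFP = 4.9 − 1.04 − 0.112 − 1.794 = 1.954%.
Country 2: TFP = 2.9 − 0.04 − 0.21 − 0.138 = 2.512%.
Difference = 1.954 − (2.512) = -0.558 pp.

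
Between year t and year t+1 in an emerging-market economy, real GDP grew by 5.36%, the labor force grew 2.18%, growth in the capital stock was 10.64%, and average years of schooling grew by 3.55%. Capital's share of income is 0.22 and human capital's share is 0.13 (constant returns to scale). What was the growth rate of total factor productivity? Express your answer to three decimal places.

Labor's share = 1 − 0.22 − 0.13 = 0.65.
The capital stock: 0.22 × 10.64 = 2.3408 pp.
Average years of schooling: 0.13 × 3.55 = 0.4615 pp.
The labor force: 0.65 × 2.18 = 1.417 pp.
TFP growth = 5.36 − 4.2193 = 1.1407%.

Total factor productivity growth was 1.141%.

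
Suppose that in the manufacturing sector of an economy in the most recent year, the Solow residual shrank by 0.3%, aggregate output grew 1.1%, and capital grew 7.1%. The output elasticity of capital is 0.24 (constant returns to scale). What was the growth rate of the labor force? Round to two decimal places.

Labor's share = 1 − 0.24 = 0.76.
gY = gA + 0.24×7.1 + 0.76×g.
0.76×g = 1.1 + 0.3 − 1.704 = -0.304.
g = -0.304 / 0.76 = -0.4%.

-0.40%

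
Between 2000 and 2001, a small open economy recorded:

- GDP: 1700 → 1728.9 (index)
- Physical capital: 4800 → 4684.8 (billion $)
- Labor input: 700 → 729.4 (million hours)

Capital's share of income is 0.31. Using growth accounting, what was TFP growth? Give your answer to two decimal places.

GDP growth = (1728.9 − 1700) / 1700 = 1.7%.
Physical capital growth = (4684.8 − 4800) / 4800 = -2.4%.
Labor input growth = (729.4 − 700) / 700 = 4.2%.
Labor's share = 1 − 0.31 = 0.69.
Physical capital: 0.31 × (-2.4) = -0.744 pp.
Labor input: 0.69 × 4.2 = 2.898 pp.
TFP growth = 1.7 − 2.154 = -0.454%.

-0.45%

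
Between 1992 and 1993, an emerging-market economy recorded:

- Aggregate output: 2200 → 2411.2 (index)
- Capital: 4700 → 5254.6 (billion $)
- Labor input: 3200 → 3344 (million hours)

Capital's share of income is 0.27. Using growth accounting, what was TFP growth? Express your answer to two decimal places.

3.13%

Aggregate output growth = (2411.2 − 2200) / 2200 = 9.6%.
Capital growth = (5254.6 − 4700) / 4700 = 11.8%.
Labor input growth = (3344 − 3200) / 3200 = 4.5%.
Labor's share = 1 − 0.27 = 0.73.
Capital: 0.27 × 11.8 = 3.186 pp.
Labor input: 0.73 × 4.5 = 3.285 pp.
TFP growth = 9.6 − 6.471 = 3.129%.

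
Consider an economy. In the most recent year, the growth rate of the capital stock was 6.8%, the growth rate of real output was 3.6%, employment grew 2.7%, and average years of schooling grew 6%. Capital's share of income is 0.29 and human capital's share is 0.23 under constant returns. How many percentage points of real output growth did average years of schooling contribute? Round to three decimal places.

Contribution = share × growth = 0.23 × 6 = 1.38 pp.

1.380 percentage points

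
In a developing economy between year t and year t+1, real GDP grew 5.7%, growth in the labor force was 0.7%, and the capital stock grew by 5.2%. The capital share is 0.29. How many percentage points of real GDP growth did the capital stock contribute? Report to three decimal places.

1.508 pp

Contribution = share × growth = 0.29 × 5.2 = 1.508 pp.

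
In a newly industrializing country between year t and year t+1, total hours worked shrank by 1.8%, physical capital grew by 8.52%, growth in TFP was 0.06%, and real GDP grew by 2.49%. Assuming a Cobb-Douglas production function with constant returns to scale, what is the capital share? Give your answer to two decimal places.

0.41

gY = gA + α·gK + (1−α)·gL, so gY − gA − gL = α(gK − gL).
2.49 − 0.06 + 1.8 = α × (8.52 − (-1.8)).
4.23 = 10.32 α, so α = 0.4099.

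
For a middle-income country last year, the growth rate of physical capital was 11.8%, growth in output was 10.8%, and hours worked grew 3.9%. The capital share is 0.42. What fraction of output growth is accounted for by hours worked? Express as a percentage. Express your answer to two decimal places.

Labor's share = 1 − 0.42 = 0.58.
Hours worked contributed 0.58 × 3.9 = 2.262 pp.
Share of growth = 2.262 / 10.8 × 100 = 20.9444%.

20.94%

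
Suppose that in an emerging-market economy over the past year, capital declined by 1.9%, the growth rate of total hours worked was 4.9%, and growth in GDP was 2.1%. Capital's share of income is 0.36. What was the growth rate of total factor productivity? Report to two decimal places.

Labor's share = 1 − 0.36 = 0.64.
Capital: 0.36 × (-1.9) = -0.684 pp.
Total hours worked: 0.64 × 4.9 = 3.136 pp.
TFP growth = 2.1 − 2.452 = -0.352%.

-0.35%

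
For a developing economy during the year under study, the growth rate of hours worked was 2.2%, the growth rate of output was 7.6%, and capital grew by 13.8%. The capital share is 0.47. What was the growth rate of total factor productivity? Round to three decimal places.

Labor's share = 1 − 0.47 = 0.53.
Capital: 0.47 × 13.8 = 6.486 pp.
Hours worked: 0.53 × 2.2 = 1.166 pp.
TFP growth = 7.6 − 7.652 = -0.052%.

-0.052%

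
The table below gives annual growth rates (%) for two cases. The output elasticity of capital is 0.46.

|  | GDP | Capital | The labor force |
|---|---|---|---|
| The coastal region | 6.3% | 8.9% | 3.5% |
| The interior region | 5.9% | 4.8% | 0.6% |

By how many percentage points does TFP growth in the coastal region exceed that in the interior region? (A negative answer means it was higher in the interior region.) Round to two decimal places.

-3.05 percentage points

Labor's share = 1 − 0.46 = 0.54.
The coastal region: TFP = 6.3 − 4.094 − 1.89 = 0.316%.
The interior region: TFP = 5.9 − 2.208 − 0.324 = 3.368%.
Difference = 0.316 − (3.368) = -3.052 pp.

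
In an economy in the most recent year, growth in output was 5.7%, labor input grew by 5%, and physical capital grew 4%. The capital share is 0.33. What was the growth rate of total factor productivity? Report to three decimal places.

Total factor productivity growth was 1.030%.

Labor's share = 1 − 0.33 = 0.67.
Physical capital: 0.33 × 4 = 1.32 pp.
Labor input: 0.67 × 5 = 3.35 pp.
TFP growth = 5.7 − 4.67 = 1.03%.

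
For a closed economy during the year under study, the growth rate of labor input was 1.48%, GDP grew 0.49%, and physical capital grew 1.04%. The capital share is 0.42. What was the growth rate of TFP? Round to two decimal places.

-0.81%

Labor's share = 1 − 0.42 = 0.58.
Physical capital: 0.42 × 1.04 = 0.4368 pp.
Labor input: 0.58 × 1.48 = 0.8584 pp.
TFP growth = 0.49 − 1.2952 = -0.8052%.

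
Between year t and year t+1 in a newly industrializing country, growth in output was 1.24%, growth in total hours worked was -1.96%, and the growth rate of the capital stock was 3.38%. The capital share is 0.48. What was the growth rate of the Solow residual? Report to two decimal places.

0.64%

Labor's share = 1 − 0.48 = 0.52.
The capital stock: 0.48 × 3.38 = 1.6224 pp.
Total hours worked: 0.52 × (-1.96) = -1.0192 pp.
TFP growth = 1.24 − 0.6032 = 0.6368%.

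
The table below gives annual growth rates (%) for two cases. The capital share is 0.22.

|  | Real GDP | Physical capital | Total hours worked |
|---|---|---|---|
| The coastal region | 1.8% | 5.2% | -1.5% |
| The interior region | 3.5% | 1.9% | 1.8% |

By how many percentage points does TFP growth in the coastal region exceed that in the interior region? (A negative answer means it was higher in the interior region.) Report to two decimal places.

0.15 percentage points

Labor's share = 1 − 0.22 = 0.78.
The coastal region: TFP = 1.8 − 1.144 + 1.17 = 1.826%.
The interior region: TFP = 3.5 − 0.418 − 1.404 = 1.678%.
Difference = 1.826 − (1.678) = 0.148 pp.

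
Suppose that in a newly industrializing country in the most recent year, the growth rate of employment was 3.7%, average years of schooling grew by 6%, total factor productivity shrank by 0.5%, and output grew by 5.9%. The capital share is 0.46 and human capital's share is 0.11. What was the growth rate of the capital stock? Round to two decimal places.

Labor's share = 1 − 0.46 − 0.11 = 0.43.
gY = gA + 0.11×6 + 0.43×3.7 + 0.46×g.
0.46×g = 5.9 + 0.5 − 2.251 = 4.149.
g = 4.149 / 0.46 = 9.0196%.

9.02%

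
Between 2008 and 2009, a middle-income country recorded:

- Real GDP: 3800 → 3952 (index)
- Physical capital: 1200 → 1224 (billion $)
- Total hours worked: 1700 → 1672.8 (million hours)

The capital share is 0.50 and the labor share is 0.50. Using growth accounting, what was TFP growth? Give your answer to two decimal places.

Real GDP growth = (3952 − 3800) / 3800 = 4%.
Physical capital growth = (1224 − 1200) / 1200 = 2%.
Total hours worked growth = (1672.8 − 1700) / 1700 = -1.6%.
Labor's share = 1 − 0.5 = 0.5.
Physical capital: 0.5 × 2 = 1 pp.
Total hours worked: 0.5 × (-1.6) = -0.8 pp.
TFP growth = 4 − 0.2 = 3.8%.

3.80%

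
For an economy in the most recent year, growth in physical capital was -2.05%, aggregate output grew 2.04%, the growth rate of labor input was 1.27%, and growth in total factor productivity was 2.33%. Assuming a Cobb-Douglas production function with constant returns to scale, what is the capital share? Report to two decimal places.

gY = gA + α·gK + (1−α)·gL, so gY − gA − gL = α(gK − gL).
2.04 − 2.33 − 1.27 = α × (-2.05 − 1.27).
-1.56 = -3.32 α, so α = 0.4699.

α = 0.47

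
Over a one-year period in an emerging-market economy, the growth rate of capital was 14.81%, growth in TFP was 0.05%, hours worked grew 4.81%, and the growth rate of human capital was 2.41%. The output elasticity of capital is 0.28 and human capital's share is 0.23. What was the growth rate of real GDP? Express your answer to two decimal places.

Labor's share = 1 − 0.28 − 0.23 = 0.49.
Capital: 0.28 × 14.81 = 4.1468 pp.
Human capital: 0.23 × 2.41 = 0.5543 pp.
Hours worked: 0.49 × 4.81 = 2.3569 pp.
Output growth = 0.05 + 7.058 = 7.108%.

Real GDP growth was 7.11%.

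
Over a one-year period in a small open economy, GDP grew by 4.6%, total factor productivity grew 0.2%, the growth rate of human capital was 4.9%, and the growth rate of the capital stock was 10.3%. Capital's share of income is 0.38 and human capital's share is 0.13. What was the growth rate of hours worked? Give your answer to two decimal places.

-0.31%

Labor's share = 1 − 0.38 − 0.13 = 0.49.
gY = gA + 0.38×10.3 + 0.13×4.9 + 0.49×g.
0.49×g = 4.6 − 0.2 − 4.551 = -0.151.
g = -0.151 / 0.49 = -0.3082%.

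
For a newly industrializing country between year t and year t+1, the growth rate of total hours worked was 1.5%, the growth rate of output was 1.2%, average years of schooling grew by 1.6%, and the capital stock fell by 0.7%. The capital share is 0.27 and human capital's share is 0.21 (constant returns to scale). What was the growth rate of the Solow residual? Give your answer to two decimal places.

Labor's share = 1 − 0.27 − 0.21 = 0.52.
The capital stock: 0.27 × (-0.7) = -0.189 pp.
Average years of schooling: 0.21 × 1.6 = 0.336 pp.
Total hours worked: 0.52 × 1.5 = 0.78 pp.
TFP growth = 1.2 − 0.927 = 0.273%.

The Solow residual growth was 0.27%.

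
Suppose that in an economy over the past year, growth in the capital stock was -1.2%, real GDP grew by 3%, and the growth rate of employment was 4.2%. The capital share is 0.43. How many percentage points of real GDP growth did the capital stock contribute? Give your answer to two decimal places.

-0.52 percentage points

Contribution = share × growth = 0.43 × (-1.2) = -0.516 pp.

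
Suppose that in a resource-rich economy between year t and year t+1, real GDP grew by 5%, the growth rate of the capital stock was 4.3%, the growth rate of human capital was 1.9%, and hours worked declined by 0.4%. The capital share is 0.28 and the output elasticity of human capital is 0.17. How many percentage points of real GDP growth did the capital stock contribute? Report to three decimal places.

1.204 percentage points

Contribution = share × growth = 0.28 × 4.3 = 1.204 pp.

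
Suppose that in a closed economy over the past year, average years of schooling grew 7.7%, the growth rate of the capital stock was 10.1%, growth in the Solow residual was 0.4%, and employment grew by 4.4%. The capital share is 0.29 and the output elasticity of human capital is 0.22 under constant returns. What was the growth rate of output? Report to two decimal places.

Labor's share = 1 − 0.29 − 0.22 = 0.49.
The capital stock: 0.29 × 10.1 = 2.929 pp.
Average years of schooling: 0.22 × 7.7 = 1.694 pp.
Employment: 0.49 × 4.4 = 2.156 pp.
Output growth = 0.4 + 6.779 = 7.179%.

Output growth was 7.18%.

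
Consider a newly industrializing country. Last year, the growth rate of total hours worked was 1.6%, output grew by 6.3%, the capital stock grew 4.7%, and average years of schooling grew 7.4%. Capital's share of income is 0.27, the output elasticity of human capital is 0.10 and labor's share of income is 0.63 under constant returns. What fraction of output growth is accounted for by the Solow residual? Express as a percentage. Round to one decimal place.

Labor's share = 1 − 0.27 − 0.1 = 0.63.
The capital stock: 0.27 × 4.7 = 1.269 pp.
Average years of schooling: 0.1 × 7.4 = 0.74 pp.
Total hours worked: 0.63 × 1.6 = 1.008 pp.
TFP growth = 6.3 − 3.017 = 3.283%.
TFP share of growth = 3.283 / 6.3 × 100 = 52.111%.

The Solow residual accounted for 52.1% of growth.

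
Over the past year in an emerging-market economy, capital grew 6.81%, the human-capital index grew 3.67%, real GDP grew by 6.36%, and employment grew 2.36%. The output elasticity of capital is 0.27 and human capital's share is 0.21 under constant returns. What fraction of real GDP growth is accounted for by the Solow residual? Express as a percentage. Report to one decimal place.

Labor's share = 1 − 0.27 − 0.21 = 0.52.
Capital: 0.27 × 6.81 = 1.8387 pp.
The human-capital index: 0.21 × 3.67 = 0.7707 pp.
Employment: 0.52 × 2.36 = 1.2272 pp.
TFP growth = 6.36 − 3.8366 = 2.5234%.
TFP share of growth = 2.5234 / 6.36 × 100 = 39.676%.

39.7%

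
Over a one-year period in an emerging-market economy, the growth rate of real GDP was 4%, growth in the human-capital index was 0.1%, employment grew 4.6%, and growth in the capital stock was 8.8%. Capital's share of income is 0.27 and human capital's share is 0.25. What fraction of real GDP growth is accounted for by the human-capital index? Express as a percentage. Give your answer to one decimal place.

0.6%

The human-capital index contributed 0.25 × 0.1 = 0.025 pp.
Share of growth = 0.025 / 4 × 100 = 0.625%.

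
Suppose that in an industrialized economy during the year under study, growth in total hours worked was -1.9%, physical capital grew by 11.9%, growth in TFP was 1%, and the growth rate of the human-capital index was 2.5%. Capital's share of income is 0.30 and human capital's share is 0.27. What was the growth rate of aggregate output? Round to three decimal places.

Labor's share = 1 − 0.3 − 0.27 = 0.43.
Physical capital: 0.3 × 11.9 = 3.57 pp.
The human-capital index: 0.27 × 2.5 = 0.675 pp.
Total hours worked: 0.43 × (-1.9) = -0.817 pp.
Output growth = 1 + 3.428 = 4.428%.

4.428%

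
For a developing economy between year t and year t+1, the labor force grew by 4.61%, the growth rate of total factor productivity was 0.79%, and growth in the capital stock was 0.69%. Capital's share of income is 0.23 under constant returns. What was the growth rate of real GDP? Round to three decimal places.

4.498%

Labor's share = 1 − 0.23 = 0.77.
The capital stock: 0.23 × 0.69 = 0.1587 pp.
The labor force: 0.77 × 4.61 = 3.5497 pp.
Output growth = 0.79 + 3.7084 = 4.4984%.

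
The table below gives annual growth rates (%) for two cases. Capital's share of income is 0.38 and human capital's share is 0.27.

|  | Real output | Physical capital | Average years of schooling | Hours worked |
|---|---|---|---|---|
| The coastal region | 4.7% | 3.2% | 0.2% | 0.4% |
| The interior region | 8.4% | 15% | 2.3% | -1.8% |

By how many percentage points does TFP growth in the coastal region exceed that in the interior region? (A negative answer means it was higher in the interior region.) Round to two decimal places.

0.58 percentage points

Labor's share = 1 − 0.38 − 0.27 = 0.35.
The coastal region: TFP = 4.7 − 1.216 − 0.054 − 0.14 = 3.29%.
The interior region: TFP = 8.4 − 5.7 − 0.621 + 0.63 = 2.709%.
Difference = 3.29 − (2.709) = 0.581 pp.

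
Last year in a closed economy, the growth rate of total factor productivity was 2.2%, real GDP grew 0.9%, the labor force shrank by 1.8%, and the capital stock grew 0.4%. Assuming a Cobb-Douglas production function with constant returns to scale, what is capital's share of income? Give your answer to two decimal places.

α = 0.23

gY = gA + α·gK + (1−α)·gL, so gY − gA − gL = α(gK − gL).
0.9 − 2.2 + 1.8 = α × (0.4 − (-1.8)).
0.5 = 2.2 α, so α = 0.2273.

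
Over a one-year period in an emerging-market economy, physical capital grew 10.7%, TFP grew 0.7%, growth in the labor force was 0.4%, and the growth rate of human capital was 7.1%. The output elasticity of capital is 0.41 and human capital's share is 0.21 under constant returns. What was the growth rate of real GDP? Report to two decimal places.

6.73%

Labor's share = 1 − 0.41 − 0.21 = 0.38.
Physical capital: 0.41 × 10.7 = 4.387 pp.
Human capital: 0.21 × 7.1 = 1.491 pp.
The labor force: 0.38 × 0.4 = 0.152 pp.
Output growth = 0.7 + 6.03 = 6.73%.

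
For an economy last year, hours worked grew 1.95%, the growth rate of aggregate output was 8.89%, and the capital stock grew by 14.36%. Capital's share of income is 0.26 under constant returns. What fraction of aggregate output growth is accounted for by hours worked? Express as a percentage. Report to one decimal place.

16.2%

Labor's share = 1 − 0.26 = 0.74.
Hours worked contributed 0.74 × 1.95 = 1.443 pp.
Share of growth = 1.443 / 8.89 × 100 = 16.232%.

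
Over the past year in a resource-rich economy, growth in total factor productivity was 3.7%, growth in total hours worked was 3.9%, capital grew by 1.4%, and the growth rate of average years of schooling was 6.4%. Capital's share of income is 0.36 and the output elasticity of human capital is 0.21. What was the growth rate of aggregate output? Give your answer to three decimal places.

7.225%

Labor's share = 1 − 0.36 − 0.21 = 0.43.
Capital: 0.36 × 1.4 = 0.504 pp.
Average years of schooling: 0.21 × 6.4 = 1.344 pp.
Total hours worked: 0.43 × 3.9 = 1.677 pp.
Output growth = 3.7 + 3.525 = 7.225%.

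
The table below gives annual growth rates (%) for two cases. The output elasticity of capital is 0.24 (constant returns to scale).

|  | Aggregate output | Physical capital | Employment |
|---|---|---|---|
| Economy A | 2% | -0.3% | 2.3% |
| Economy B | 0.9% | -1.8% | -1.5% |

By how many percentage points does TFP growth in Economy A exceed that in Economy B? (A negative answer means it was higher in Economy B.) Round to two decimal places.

-2.15 percentage points

Labor's share = 1 − 0.24 = 0.76.
Economy A: TFP = 2 + 0.072 − 1.748 = 0.324%.
Economy B: TFP = 0.9 + 0.432 + 1.14 = 2.472%.
Difference = 0.324 − (2.472) = -2.148 pp.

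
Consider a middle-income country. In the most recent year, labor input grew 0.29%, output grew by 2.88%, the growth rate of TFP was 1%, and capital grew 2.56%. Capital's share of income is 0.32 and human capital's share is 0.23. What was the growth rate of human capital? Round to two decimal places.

Labor's share = 1 − 0.32 − 0.23 = 0.45.
gY = gA + 0.32×2.56 + 0.45×0.29 + 0.23×g.
0.23×g = 2.88 − 1 − 0.9497 = 0.9303.
g = 0.9303 / 0.23 = 4.0448%.

4.04%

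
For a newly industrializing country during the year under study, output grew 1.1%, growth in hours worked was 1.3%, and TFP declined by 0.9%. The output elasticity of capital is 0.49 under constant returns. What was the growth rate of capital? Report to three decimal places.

Labor's share = 1 − 0.49 = 0.51.
gY = gA + 0.51×1.3 + 0.49×g.
0.49×g = 1.1 + 0.9 − 0.663 = 1.337.
g = 1.337 / 0.49 = 2.72857%.

2.729%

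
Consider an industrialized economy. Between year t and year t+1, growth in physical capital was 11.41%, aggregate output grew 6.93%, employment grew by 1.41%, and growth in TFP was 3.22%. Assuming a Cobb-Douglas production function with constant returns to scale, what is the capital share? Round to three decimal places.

gY = gA + α·gK + (1−α)·gL, so gY − gA − gL = α(gK − gL).
6.93 − 3.22 − 1.41 = α × (11.41 − 1.41).
2.3 = 10 α, so α = 0.23.

0.230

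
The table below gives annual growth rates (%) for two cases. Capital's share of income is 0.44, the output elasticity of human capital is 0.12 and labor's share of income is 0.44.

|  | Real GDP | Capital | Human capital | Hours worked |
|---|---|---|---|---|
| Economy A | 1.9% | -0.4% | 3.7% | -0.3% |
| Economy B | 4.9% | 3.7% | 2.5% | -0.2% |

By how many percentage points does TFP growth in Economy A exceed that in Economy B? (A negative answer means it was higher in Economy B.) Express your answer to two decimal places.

-1.30 percentage points

Labor's share = 1 − 0.44 − 0.12 = 0.44.
Economy A: TFP = 1.9 + 0.176 − 0.444 + 0.132 = 1.764%.
Economy B: TFP = 4.9 − 1.628 − 0.3 + 0.088 = 3.06%.
Difference = 1.764 − (3.06) = -1.296 pp.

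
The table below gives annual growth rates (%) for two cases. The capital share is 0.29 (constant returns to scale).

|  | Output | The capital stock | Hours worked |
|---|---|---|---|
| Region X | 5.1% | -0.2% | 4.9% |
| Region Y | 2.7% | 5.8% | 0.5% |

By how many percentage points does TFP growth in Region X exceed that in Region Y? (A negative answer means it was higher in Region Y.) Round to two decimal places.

Labor's share = 1 − 0.29 = 0.71.
Region X: TFP = 5.1 + 0.058 − 3.479 = 1.679%.
Region Y: TFP = 2.7 − 1.682 − 0.355 = 0.663%.
Difference = 1.679 − (0.663) = 1.016 pp.

1.02 percentage points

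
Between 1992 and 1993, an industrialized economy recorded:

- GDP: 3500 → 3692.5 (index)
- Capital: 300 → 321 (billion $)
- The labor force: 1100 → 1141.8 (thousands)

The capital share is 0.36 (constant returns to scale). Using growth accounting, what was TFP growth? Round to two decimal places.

GDP growth = (3692.5 − 3500) / 3500 = 5.5%.
Capital growth = (321 − 300) / 300 = 7%.
The labor force growth = (1141.8 − 1100) / 1100 = 3.8%.
Labor's share = 1 − 0.36 = 0.64.
Capital: 0.36 × 7 = 2.52 pp.
The labor force: 0.64 × 3.8 = 2.432 pp.
TFP growth = 5.5 − 4.952 = 0.548%.

TFP growth was 0.55%.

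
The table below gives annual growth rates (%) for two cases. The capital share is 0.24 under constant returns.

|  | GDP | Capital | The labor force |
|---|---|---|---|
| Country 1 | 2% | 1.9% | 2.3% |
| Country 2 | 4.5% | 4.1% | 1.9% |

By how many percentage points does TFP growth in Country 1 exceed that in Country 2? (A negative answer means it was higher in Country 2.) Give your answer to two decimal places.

Labor's share = 1 − 0.24 = 0.76.
Country 1: TFP = 2 − 0.456 − 1.748 = -0.204%.
Country 2: TFP = 4.5 − 0.984 − 1.444 = 2.072%.
Difference = -0.204 − (2.072) = -2.276 pp.

-2.28 percentage points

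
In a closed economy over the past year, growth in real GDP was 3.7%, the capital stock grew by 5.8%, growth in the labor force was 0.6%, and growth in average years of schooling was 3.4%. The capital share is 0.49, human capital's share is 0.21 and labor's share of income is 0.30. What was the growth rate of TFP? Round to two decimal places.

-0.04%

Labor's share = 1 − 0.49 − 0.21 = 0.3.
The capital stock: 0.49 × 5.8 = 2.842 pp.
Average years of schooling: 0.21 × 3.4 = 0.714 pp.
The labor force: 0.3 × 0.6 = 0.18 pp.
TFP growth = 3.7 − 3.736 = -0.036%.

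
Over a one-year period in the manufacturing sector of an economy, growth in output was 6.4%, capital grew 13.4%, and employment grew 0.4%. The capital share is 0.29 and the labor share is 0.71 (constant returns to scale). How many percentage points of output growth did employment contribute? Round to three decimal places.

0.284 pp

Labor's share = 1 − 0.29 = 0.71.
Contribution = share × growth = 0.71 × 0.4 = 0.284 pp.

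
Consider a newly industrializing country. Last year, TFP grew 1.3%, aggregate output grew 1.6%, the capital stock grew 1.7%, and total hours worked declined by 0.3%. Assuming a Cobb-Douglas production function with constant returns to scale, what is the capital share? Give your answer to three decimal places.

gY = gA + α·gK + (1−α)·gL, so gY − gA − gL = α(gK − gL).
1.6 − 1.3 + 0.3 = α × (1.7 − (-0.3)).
0.6 = 2 α, so α = 0.3.

0.300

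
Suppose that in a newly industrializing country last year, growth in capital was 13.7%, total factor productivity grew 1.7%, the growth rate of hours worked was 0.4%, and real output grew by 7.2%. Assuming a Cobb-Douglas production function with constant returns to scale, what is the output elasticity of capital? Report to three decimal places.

The output elasticity of capital is 0.383.

gY = gA + α·gK + (1−α)·gL, so gY − gA − gL = α(gK − gL).
7.2 − 1.7 − 0.4 = α × (13.7 − 0.4).
5.1 = 13.3 α, so α = 0.38346.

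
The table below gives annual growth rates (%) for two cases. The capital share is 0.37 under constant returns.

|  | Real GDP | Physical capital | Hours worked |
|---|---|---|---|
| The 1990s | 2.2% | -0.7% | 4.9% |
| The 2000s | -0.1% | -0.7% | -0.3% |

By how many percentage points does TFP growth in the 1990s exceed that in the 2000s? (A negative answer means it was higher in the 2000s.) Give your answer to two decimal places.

-0.98 percentage points

Labor's share = 1 − 0.37 = 0.63.
The 1990s: TFP = 2.2 + 0.259 − 3.087 = -0.628%.
The 2000s: TFP = -0.1 + 0.259 + 0.189 = 0.348%.
Difference = -0.628 − (0.348) = -0.976 pp.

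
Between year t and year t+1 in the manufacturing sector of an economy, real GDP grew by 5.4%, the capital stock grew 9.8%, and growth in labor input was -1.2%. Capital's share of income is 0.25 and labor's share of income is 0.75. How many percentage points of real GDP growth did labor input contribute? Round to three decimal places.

Labor's share = 1 − 0.25 = 0.75.
Contribution = share × growth = 0.75 × (-1.2) = -0.9 pp.

-0.900 pp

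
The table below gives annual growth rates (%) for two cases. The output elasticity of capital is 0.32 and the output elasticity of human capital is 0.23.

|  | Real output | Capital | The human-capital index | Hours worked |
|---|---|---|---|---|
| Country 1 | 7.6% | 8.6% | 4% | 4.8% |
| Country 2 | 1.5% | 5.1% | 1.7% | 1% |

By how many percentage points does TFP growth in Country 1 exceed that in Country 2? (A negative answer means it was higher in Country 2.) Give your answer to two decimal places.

Labor's share = 1 − 0.32 − 0.23 = 0.45.
Country 1: TFP = 7.6 − 2.752 − 0.92 − 2.16 = 1.768%.
Country 2: TFP = 1.5 − 1.632 − 0.391 − 0.45 = -0.973%.
Difference = 1.768 − (-0.973) = 2.741 pp.

2.74 percentage points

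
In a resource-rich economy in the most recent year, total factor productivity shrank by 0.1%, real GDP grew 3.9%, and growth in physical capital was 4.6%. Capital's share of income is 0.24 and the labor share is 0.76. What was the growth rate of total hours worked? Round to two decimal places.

Labor's share = 1 − 0.24 = 0.76.
gY = gA + 0.24×4.6 + 0.76×g.
0.76×g = 3.9 + 0.1 − 1.104 = 2.896.
g = 2.896 / 0.76 = 3.8105%.

3.81%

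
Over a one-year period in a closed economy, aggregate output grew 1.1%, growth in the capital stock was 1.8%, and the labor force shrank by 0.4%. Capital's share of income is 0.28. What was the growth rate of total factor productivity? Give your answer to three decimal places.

Total factor productivity growth was 0.884%.

Labor's share = 1 − 0.28 = 0.72.
The capital stock: 0.28 × 1.8 = 0.504 pp.
The labor force: 0.72 × (-0.4) = -0.288 pp.
TFP growth = 1.1 − 0.216 = 0.884%.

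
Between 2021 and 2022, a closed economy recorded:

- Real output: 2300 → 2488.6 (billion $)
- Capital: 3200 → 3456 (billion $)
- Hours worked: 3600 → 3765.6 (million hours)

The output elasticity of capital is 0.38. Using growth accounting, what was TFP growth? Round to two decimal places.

TFP growth was 2.31%.

Real output growth = (2488.6 − 2300) / 2300 = 8.2%.
Capital growth = (3456 − 3200) / 3200 = 8%.
Hours worked growth = (3765.6 − 3600) / 3600 = 4.6%.
Labor's share = 1 − 0.38 = 0.62.
Capital: 0.38 × 8 = 3.04 pp.
Hours worked: 0.62 × 4.6 = 2.852 pp.
TFP growth = 8.2 − 5.892 = 2.308%.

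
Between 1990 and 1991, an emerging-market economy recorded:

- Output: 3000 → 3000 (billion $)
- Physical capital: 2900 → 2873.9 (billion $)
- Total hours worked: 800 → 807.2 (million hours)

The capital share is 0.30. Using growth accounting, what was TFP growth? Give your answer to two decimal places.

Output growth = (3000 − 3000) / 3000 = 0%.
Physical capital growth = (2873.9 − 2900) / 2900 = -0.9%.
Total hours worked growth = (807.2 − 800) / 800 = 0.9%.
Labor's share = 1 − 0.3 = 0.7.
Physical capital: 0.3 × (-0.9) = -0.27 pp.
Total hours worked: 0.7 × 0.9 = 0.63 pp.
TFP growth = 0 − 0.36 = -0.36%.

-0.36%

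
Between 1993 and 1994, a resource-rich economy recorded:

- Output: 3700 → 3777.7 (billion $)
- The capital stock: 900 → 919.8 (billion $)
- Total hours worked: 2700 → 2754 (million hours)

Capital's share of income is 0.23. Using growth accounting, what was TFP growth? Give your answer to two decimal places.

Output growth = (3777.7 − 3700) / 3700 = 2.1%.
The capital stock growth = (919.8 − 900) / 900 = 2.2%.
Total hours worked growth = (2754 − 2700) / 2700 = 2%.
Labor's share = 1 − 0.23 = 0.77.
The capital stock: 0.23 × 2.2 = 0.506 pp.
Total hours worked: 0.77 × 2 = 1.54 pp.
TFP growth = 2.1 − 2.046 = 0.054%.

0.05%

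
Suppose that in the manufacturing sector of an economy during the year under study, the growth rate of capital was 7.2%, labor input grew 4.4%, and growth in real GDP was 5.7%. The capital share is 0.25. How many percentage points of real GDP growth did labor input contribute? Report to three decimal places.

3.300 percentage points

Labor's share = 1 − 0.25 = 0.75.
Contribution = share × growth = 0.75 × 4.4 = 3.3 pp.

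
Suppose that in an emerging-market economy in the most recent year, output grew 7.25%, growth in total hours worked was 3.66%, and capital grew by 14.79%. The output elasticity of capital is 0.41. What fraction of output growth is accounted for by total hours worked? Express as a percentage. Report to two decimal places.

29.78%

Labor's share = 1 − 0.41 = 0.59.
Total hours worked contributed 0.59 × 3.66 = 2.1594 pp.
Share of growth = 2.1594 / 7.25 × 100 = 29.7848%.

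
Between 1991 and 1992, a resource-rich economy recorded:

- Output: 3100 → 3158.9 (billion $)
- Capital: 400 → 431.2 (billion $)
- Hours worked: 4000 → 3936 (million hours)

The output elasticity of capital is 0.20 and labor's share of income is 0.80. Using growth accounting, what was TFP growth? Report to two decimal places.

1.62%

Output growth = (3158.9 − 3100) / 3100 = 1.9%.
Capital growth = (431.2 − 400) / 400 = 7.8%.
Hours worked growth = (3936 − 4000) / 4000 = -1.6%.
Labor's share = 1 − 0.2 = 0.8.
Capital: 0.2 × 7.8 = 1.56 pp.
Hours worked: 0.8 × (-1.6) = -1.28 pp.
TFP growth = 1.9 − 0.28 = 1.62%.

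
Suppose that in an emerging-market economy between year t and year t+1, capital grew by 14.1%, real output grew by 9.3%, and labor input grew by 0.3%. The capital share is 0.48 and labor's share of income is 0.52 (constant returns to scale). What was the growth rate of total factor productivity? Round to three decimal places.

Labor's share = 1 − 0.48 = 0.52.
Capital: 0.48 × 14.1 = 6.768 pp.
Labor input: 0.52 × 0.3 = 0.156 pp.
TFP growth = 9.3 − 6.924 = 2.376%.

Total factor productivity grew 2.376%.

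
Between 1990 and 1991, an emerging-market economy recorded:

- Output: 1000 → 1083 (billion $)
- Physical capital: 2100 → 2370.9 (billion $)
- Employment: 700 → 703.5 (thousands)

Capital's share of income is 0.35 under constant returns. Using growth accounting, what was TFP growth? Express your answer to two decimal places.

Output growth = (1083 − 1000) / 1000 = 8.3%.
Physical capital growth = (2370.9 − 2100) / 2100 = 12.9%.
Employment growth = (703.5 − 700) / 700 = 0.5%.
Labor's share = 1 − 0.35 = 0.65.
Physical capital: 0.35 × 12.9 = 4.515 pp.
Employment: 0.65 × 0.5 = 0.325 pp.
TFP growth = 8.3 − 4.84 = 3.46%.

TFP growth was 3.46%.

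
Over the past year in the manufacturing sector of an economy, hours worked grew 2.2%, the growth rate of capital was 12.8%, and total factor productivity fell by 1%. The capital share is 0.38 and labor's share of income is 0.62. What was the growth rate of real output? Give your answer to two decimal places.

Real output grew 5.23%.

Labor's share = 1 − 0.38 = 0.62.
Capital: 0.38 × 12.8 = 4.864 pp.
Hours worked: 0.62 × 2.2 = 1.364 pp.
Output growth = -1 + 6.228 = 5.228%.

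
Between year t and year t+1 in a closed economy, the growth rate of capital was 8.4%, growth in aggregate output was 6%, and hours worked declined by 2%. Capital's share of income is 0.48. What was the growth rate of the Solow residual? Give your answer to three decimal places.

Labor's share = 1 − 0.48 = 0.52.
Capital: 0.48 × 8.4 = 4.032 pp.
Hours worked: 0.52 × (-2) = -1.04 pp.
TFP growth = 6 − 2.992 = 3.008%.

3.008%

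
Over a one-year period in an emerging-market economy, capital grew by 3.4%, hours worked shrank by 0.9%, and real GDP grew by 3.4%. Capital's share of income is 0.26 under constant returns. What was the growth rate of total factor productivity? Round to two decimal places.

3.18%

Labor's share = 1 − 0.26 = 0.74.
Capital: 0.26 × 3.4 = 0.884 pp.
Hours worked: 0.74 × (-0.9) = -0.666 pp.
TFP growth = 3.4 − 0.218 = 3.182%.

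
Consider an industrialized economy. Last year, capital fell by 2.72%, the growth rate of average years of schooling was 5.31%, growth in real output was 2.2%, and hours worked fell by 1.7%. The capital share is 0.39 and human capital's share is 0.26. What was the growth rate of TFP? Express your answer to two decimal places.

2.48%

Labor's share = 1 − 0.39 − 0.26 = 0.35.
Capital: 0.39 × (-2.72) = -1.0608 pp.
Average years of schooling: 0.26 × 5.31 = 1.3806 pp.
Hours worked: 0.35 × (-1.7) = -0.595 pp.
TFP growth = 2.2 + 0.2752 = 2.4752%.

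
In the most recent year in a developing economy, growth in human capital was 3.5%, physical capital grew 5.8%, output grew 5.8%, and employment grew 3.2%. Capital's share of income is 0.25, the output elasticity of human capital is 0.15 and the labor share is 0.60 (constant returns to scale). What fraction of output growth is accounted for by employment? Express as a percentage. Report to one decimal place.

Labor's share = 1 − 0.25 − 0.15 = 0.6.
Employment contributed 0.6 × 3.2 = 1.92 pp.
Share of growth = 1.92 / 5.8 × 100 = 33.103%.

Employment accounted for 33.1% of growth.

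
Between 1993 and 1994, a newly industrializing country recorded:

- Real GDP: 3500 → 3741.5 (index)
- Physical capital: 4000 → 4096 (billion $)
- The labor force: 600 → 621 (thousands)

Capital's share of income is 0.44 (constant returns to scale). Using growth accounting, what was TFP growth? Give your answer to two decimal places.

Real GDP growth = (3741.5 − 3500) / 3500 = 6.9%.
Physical capital growth = (4096 − 4000) / 4000 = 2.4%.
The labor force growth = (621 − 600) / 600 = 3.5%.
Labor's share = 1 − 0.44 = 0.56.
Physical capital: 0.44 × 2.4 = 1.056 pp.
The labor force: 0.56 × 3.5 = 1.96 pp.
TFP growth = 6.9 − 3.016 = 3.884%.

TFP growth was 3.88%.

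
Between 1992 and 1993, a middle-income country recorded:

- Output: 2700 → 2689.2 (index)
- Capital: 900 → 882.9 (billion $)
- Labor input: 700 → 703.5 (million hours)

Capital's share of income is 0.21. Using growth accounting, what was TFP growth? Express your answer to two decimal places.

Output growth = (2689.2 − 2700) / 2700 = -0.4%.
Capital growth = (882.9 − 900) / 900 = -1.9%.
Labor input growth = (703.5 − 700) / 700 = 0.5%.
Labor's share = 1 − 0.21 = 0.79.
Capital: 0.21 × (-1.9) = -0.399 pp.
Labor input: 0.79 × 0.5 = 0.395 pp.
TFP growth = -0.4 + 0.004 = -0.396%.

-0.40%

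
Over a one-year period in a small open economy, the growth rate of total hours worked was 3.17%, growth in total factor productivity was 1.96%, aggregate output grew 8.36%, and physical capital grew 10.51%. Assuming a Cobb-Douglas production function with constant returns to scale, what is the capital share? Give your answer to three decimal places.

gY = gA + α·gK + (1−α)·gL, so gY − gA − gL = α(gK − gL).
8.36 − 1.96 − 3.17 = α × (10.51 − 3.17).
3.23 = 7.34 α, so α = 0.44005.

α = 0.440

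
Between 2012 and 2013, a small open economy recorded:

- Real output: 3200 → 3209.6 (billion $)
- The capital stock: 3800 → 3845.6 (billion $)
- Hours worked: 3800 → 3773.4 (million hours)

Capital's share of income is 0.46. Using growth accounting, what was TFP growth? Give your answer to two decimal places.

Real output growth = (3209.6 − 3200) / 3200 = 0.3%.
The capital stock growth = (3845.6 − 3800) / 3800 = 1.2%.
Hours worked growth = (3773.4 − 3800) / 3800 = -0.7%.
Labor's share = 1 − 0.46 = 0.54.
The capital stock: 0.46 × 1.2 = 0.552 pp.
Hours worked: 0.54 × (-0.7) = -0.378 pp.
TFP growth = 0.3 − 0.174 = 0.126%.

0.13%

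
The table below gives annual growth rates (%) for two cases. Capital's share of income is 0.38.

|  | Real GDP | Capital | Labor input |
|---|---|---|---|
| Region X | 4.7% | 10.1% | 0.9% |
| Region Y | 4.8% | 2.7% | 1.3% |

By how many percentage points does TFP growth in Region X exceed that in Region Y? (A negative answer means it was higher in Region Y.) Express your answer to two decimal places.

-2.66 percentage points

Labor's share = 1 − 0.38 = 0.62.
Region X: TFP = 4.7 − 3.838 − 0.558 = 0.304%.
Region Y: TFP = 4.8 − 1.026 − 0.806 = 2.968%.
Difference = 0.304 − (2.968) = -2.664 pp.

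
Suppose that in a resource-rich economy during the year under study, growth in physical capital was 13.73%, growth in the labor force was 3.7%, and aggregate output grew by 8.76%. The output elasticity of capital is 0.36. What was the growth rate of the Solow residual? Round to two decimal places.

The Solow residual grew 1.45%.

Labor's share = 1 − 0.36 = 0.64.
Physical capital: 0.36 × 13.73 = 4.9428 pp.
The labor force: 0.64 × 3.7 = 2.368 pp.
TFP growth = 8.76 − 7.3108 = 1.4492%.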